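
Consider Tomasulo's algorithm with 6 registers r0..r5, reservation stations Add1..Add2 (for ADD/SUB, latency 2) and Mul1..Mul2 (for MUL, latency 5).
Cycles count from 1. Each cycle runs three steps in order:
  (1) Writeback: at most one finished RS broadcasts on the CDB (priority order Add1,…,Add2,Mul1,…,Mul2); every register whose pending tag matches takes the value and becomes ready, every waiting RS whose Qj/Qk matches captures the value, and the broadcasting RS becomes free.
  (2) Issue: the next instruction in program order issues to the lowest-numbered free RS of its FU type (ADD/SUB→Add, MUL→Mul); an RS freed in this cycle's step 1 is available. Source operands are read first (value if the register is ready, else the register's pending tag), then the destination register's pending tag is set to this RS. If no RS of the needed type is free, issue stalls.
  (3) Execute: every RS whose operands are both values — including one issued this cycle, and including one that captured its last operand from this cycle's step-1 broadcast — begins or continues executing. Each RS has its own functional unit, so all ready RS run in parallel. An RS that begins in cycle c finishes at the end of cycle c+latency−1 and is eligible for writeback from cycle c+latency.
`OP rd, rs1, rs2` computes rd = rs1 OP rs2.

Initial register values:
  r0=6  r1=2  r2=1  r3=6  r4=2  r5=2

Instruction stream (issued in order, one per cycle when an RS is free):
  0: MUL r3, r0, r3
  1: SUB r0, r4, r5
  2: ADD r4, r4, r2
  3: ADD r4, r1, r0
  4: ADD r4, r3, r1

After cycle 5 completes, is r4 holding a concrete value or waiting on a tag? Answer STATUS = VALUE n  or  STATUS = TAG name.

STATUS = TAG Add2

cycle 1: issue MUL r3<-Mul1 // r0:6,r1:2,r2:1,r3:Mul1,r4:2,r5:2
cycle 2: issue SUB r0<-Add1 // r0:Add1,r1:2,r2:1,r3:Mul1,r4:2,r5:2
cycle 3: issue ADD r4<-Add2 // r0:Add1,r1:2,r2:1,r3:Mul1,r4:Add2,r5:2
cycle 4: CDB Add1=0; issue ADD r4<-Add1 // r0:0,r1:2,r2:1,r3:Mul1,r4:Add1,r5:2
cycle 5: CDB Add2=3; issue ADD r4<-Add2 // r0:0,r1:2,r2:1,r3:Mul1,r4:Add2,r5:2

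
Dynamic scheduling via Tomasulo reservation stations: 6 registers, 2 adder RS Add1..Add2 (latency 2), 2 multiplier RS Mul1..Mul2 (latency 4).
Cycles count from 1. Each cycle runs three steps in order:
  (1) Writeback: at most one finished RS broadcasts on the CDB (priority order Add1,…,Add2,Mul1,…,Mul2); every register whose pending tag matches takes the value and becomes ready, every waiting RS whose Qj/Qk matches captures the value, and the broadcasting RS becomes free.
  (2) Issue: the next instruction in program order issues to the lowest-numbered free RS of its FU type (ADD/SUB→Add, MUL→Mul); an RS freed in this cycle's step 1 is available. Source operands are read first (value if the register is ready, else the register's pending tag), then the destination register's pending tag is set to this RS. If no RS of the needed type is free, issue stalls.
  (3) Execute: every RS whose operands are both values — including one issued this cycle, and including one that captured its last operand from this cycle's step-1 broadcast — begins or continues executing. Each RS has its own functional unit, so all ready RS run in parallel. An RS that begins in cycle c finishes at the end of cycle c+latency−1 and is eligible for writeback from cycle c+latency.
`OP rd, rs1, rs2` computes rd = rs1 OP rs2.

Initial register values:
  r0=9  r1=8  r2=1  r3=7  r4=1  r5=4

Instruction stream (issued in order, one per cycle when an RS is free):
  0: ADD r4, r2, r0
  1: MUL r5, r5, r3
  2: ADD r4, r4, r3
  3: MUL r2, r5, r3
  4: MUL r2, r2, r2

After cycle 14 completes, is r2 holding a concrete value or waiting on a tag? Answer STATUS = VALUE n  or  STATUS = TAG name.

STATUS = VALUE 38416

cycle 1: issue ADD r4<-Add1 // r0:9,r1:8,r2:1,r3:7,r4:Add1,r5:4
cycle 2: issue MUL r5<-Mul1 // r0:9,r1:8,r2:1,r3:7,r4:Add1,r5:Mul1
cycle 3: CDB Add1=10; issue ADD r4<-Add1 // r0:9,r1:8,r2:1,r3:7,r4:Add1,r5:Mul1
cycle 4: issue MUL r2<-Mul2 // r0:9,r1:8,r2:Mul2,r3:7,r4:Add1,r5:Mul1
cycle 5: CDB Add1=17; stall // r0:9,r1:8,r2:Mul2,r3:7,r4:17,r5:Mul1
cycle 6: CDB Mul1=28; issue MUL r2<-Mul1 // r0:9,r1:8,r2:Mul1,r3:7,r4:17,r5:28
cycle 7: - // r0:9,r1:8,r2:Mul1,r3:7,r4:17,r5:28
cycle 8: - // r0:9,r1:8,r2:Mul1,r3:7,r4:17,r5:28
cycle 9: - // r0:9,r1:8,r2:Mul1,r3:7,r4:17,r5:28
cycle 10: CDB Mul2=196 // r0:9,r1:8,r2:Mul1,r3:7,r4:17,r5:28
cycle 11: - // r0:9,r1:8,r2:Mul1,r3:7,r4:17,r5:28
cycle 12: - // r0:9,r1:8,r2:Mul1,r3:7,r4:17,r5:28
cycle 13: - // r0:9,r1:8,r2:Mul1,r3:7,r4:17,r5:28
cycle 14: CDB Mul1=38416 // r0:9,r1:8,r2:38416,r3:7,r4:17,r5:28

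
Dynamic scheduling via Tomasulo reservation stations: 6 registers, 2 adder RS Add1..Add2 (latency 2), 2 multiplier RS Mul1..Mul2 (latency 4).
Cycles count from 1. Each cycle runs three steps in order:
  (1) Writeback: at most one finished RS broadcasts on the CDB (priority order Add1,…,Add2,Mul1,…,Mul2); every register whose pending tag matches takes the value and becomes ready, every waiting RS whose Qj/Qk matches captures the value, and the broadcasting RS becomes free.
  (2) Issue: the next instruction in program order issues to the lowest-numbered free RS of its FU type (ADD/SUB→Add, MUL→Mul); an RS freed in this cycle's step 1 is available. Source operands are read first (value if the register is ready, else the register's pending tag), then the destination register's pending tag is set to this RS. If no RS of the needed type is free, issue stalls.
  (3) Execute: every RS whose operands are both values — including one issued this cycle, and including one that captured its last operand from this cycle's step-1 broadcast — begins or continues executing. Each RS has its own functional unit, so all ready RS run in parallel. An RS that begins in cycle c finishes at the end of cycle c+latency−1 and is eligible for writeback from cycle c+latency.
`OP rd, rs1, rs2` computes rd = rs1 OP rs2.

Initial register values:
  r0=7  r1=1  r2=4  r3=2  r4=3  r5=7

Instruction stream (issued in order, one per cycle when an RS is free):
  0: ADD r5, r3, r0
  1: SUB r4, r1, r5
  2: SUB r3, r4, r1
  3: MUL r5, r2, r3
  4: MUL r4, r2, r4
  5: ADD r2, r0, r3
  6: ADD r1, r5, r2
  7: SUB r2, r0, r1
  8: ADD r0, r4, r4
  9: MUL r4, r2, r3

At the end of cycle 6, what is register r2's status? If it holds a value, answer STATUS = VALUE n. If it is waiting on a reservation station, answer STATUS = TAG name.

STATUS = TAG Add2

c1: issue ADD r5<-Add1 | r0:7,r1:1,r2:4,r3:2,r4:3,r5:Add1
c2: issue SUB r4<-Add2 | r0:7,r1:1,r2:4,r3:2,r4:Add2,r5:Add1
c3: CDB Add1=9; issue SUB r3<-Add1 | r0:7,r1:1,r2:4,r3:Add1,r4:Add2,r5:9
c4: issue MUL r5<-Mul1 | r0:7,r1:1,r2:4,r3:Add1,r4:Add2,r5:Mul1
c5: CDB Add2=-8; issue MUL r4<-Mul2 | r0:7,r1:1,r2:4,r3:Add1,r4:Mul2,r5:Mul1
c6: issue ADD r2<-Add2 | r0:7,r1:1,r2:Add2,r3:Add1,r4:Mul2,r5:Mul1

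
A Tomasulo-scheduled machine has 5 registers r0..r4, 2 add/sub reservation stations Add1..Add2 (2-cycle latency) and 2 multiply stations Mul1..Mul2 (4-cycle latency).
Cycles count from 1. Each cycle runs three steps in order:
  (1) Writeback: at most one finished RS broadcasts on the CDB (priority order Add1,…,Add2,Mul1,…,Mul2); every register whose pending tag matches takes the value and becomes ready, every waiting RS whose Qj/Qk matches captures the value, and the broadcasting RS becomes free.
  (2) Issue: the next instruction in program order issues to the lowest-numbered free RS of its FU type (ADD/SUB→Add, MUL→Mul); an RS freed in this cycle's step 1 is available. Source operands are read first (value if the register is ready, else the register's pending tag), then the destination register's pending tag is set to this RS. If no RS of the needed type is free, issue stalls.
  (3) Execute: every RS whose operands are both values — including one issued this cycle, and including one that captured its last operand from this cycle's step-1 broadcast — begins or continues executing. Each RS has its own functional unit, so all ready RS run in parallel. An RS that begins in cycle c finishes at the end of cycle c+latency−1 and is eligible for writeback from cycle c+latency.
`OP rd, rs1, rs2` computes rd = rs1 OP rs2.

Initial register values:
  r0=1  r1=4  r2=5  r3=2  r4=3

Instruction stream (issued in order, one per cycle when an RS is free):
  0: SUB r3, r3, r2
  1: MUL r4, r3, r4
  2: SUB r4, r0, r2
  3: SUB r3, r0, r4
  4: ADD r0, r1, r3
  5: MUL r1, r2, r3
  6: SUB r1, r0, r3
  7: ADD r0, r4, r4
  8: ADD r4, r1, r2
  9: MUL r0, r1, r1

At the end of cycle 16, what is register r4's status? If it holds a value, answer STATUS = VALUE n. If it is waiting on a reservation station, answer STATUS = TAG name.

  c1: issue SUB r3<-Add1  regs: r0:1,r1:4,r2:5,r3:Add1,r4:3
  c2: issue MUL r4<-Mul1  regs: r0:1,r1:4,r2:5,r3:Add1,r4:Mul1
  c3: CDB Add1=-3; issue SUB r4<-Add1  regs: r0:1,r1:4,r2:5,r3:-3,r4:Add1
  c4: issue SUB r3<-Add2  regs: r0:1,r1:4,r2:5,r3:Add2,r4:Add1
  c5: CDB Add1=-4; issue ADD r0<-Add1  regs: r0:Add1,r1:4,r2:5,r3:Add2,r4:-4
  c6: issue MUL r1<-Mul2  regs: r0:Add1,r1:Mul2,r2:5,r3:Add2,r4:-4
  c7: CDB Add2=5; issue SUB r1<-Add2  regs: r0:Add1,r1:Add2,r2:5,r3:5,r4:-4
  c8: CDB Mul1=-9; stall  regs: r0:Add1,r1:Add2,r2:5,r3:5,r4:-4
  c9: CDB Add1=9; issue ADD r0<-Add1  regs: r0:Add1,r1:Add2,r2:5,r3:5,r4:-4
  c10: stall  regs: r0:Add1,r1:Add2,r2:5,r3:5,r4:-4
  c11: CDB Add1=-8; issue ADD r4<-Add1  regs: r0:-8,r1:Add2,r2:5,r3:5,r4:Add1
  c12: CDB Add2=4; issue MUL r0<-Mul1  regs: r0:Mul1,r1:4,r2:5,r3:5,r4:Add1
  c13: CDB Mul2=25  regs: r0:Mul1,r1:4,r2:5,r3:5,r4:Add1
  c14: CDB Add1=9  regs: r0:Mul1,r1:4,r2:5,r3:5,r4:9
  c15: -  regs: r0:Mul1,r1:4,r2:5,r3:5,r4:9
  c16: CDB Mul1=16  regs: r0:16,r1:4,r2:5,r3:5,r4:9

STATUS = VALUE 9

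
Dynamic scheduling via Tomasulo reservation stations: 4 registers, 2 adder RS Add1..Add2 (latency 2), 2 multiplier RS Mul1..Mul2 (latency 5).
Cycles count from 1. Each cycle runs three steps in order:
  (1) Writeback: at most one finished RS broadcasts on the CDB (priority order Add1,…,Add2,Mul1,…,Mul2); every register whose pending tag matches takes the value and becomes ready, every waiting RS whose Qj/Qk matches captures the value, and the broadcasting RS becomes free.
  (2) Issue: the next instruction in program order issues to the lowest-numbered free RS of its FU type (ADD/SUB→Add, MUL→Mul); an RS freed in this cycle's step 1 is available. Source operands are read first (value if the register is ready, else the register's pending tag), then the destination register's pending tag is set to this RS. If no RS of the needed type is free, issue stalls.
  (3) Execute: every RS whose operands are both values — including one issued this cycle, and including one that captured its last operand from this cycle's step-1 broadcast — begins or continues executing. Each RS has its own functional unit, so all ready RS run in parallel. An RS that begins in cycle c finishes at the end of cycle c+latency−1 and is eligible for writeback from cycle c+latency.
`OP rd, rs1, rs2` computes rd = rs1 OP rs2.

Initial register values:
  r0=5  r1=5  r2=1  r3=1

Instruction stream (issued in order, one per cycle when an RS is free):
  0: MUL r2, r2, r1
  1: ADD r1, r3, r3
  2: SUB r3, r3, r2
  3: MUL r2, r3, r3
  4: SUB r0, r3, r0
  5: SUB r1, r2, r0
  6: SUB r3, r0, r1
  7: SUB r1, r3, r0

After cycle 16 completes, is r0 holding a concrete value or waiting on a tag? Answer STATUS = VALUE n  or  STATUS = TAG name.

cycle 1: issue MUL r2<-Mul1 // r0:5,r1:5,r2:Mul1,r3:1
cycle 2: issue ADD r1<-Add1 // r0:5,r1:Add1,r2:Mul1,r3:1
cycle 3: issue SUB r3<-Add2 // r0:5,r1:Add1,r2:Mul1,r3:Add2
cycle 4: CDB Add1=2; issue MUL r2<-Mul2 // r0:5,r1:2,r2:Mul2,r3:Add2
cycle 5: issue SUB r0<-Add1 // r0:Add1,r1:2,r2:Mul2,r3:Add2
cycle 6: CDB Mul1=5; stall // r0:Add1,r1:2,r2:Mul2,r3:Add2
cycle 7: stall // r0:Add1,r1:2,r2:Mul2,r3:Add2
cycle 8: CDB Add2=-4; issue SUB r1<-Add2 // r0:Add1,r1:Add2,r2:Mul2,r3:-4
cycle 9: stall // r0:Add1,r1:Add2,r2:Mul2,r3:-4
cycle 10: CDB Add1=-9; issue SUB r3<-Add1 // r0:-9,r1:Add2,r2:Mul2,r3:Add1
cycle 11: stall // r0:-9,r1:Add2,r2:Mul2,r3:Add1
cycle 12: stall // r0:-9,r1:Add2,r2:Mul2,r3:Add1
cycle 13: CDB Mul2=16; stall // r0:-9,r1:Add2,r2:16,r3:Add1
cycle 14: stall // r0:-9,r1:Add2,r2:16,r3:Add1
cycle 15: CDB Add2=25; issue SUB r1<-Add2 // r0:-9,r1:Add2,r2:16,r3:Add1
cycle 16: - // r0:-9,r1:Add2,r2:16,r3:Add1

STATUS = VALUE -9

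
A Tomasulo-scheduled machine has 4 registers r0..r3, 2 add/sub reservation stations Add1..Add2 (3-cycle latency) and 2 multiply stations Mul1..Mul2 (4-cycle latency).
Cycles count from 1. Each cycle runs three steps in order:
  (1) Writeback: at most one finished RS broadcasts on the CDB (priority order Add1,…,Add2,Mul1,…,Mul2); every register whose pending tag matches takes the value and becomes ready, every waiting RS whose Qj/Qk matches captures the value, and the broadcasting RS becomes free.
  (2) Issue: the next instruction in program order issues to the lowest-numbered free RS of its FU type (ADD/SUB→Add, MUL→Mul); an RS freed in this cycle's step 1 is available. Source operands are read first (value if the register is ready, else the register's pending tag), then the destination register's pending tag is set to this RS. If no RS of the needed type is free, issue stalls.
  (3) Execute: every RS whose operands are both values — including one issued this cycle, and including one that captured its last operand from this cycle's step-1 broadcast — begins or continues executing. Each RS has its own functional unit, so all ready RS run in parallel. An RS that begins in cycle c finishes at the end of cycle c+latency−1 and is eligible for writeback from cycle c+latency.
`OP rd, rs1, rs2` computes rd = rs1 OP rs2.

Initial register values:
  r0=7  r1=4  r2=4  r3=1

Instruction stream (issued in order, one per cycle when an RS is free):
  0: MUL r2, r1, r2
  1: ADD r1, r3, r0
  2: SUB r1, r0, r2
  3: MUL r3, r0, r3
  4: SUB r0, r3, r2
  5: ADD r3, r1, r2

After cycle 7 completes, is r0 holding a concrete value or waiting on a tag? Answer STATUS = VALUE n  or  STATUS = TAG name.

cycle 1: issue MUL r2<-Mul1 // r0:7,r1:4,r2:Mul1,r3:1
cycle 2: issue ADD r1<-Add1 // r0:7,r1:Add1,r2:Mul1,r3:1
cycle 3: issue SUB r1<-Add2 // r0:7,r1:Add2,r2:Mul1,r3:1
cycle 4: issue MUL r3<-Mul2 // r0:7,r1:Add2,r2:Mul1,r3:Mul2
cycle 5: CDB Add1=8; issue SUB r0<-Add1 // r0:Add1,r1:Add2,r2:Mul1,r3:Mul2
cycle 6: CDB Mul1=16; stall // r0:Add1,r1:Add2,r2:16,r3:Mul2
cycle 7: stall // r0:Add1,r1:Add2,r2:16,r3:Mul2

STATUS = TAG Add1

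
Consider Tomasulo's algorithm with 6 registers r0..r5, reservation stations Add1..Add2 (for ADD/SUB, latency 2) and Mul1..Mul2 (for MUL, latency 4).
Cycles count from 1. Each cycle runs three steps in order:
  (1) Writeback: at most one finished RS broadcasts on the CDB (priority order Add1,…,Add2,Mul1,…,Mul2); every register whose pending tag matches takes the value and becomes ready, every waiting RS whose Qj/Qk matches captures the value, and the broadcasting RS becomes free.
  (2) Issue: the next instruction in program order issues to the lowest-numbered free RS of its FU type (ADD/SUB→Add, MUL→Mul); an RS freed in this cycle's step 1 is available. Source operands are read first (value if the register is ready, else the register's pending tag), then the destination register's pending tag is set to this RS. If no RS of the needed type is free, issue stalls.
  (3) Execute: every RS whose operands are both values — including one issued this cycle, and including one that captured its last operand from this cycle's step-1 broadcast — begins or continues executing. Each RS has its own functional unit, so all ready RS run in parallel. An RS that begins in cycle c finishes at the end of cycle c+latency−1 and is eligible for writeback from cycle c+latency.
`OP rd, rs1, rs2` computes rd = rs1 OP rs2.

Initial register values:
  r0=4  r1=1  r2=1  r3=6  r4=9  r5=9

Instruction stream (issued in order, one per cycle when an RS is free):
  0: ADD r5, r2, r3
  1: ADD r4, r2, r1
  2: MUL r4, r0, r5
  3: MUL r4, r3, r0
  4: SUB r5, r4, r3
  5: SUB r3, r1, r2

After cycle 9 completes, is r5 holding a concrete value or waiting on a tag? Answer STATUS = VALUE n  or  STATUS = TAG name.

STATUS = TAG Add1

  c1: issue ADD r5<-Add1  regs: r0:4,r1:1,r2:1,r3:6,r4:9,r5:Add1
  c2: issue ADD r4<-Add2  regs: r0:4,r1:1,r2:1,r3:6,r4:Add2,r5:Add1
  c3: CDB Add1=7; issue MUL r4<-Mul1  regs: r0:4,r1:1,r2:1,r3:6,r4:Mul1,r5:7
  c4: CDB Add2=2; issue MUL r4<-Mul2  regs: r0:4,r1:1,r2:1,r3:6,r4:Mul2,r5:7
  c5: issue SUB r5<-Add1  regs: r0:4,r1:1,r2:1,r3:6,r4:Mul2,r5:Add1
  c6: issue SUB r3<-Add2  regs: r0:4,r1:1,r2:1,r3:Add2,r4:Mul2,r5:Add1
  c7: CDB Mul1=28  regs: r0:4,r1:1,r2:1,r3:Add2,r4:Mul2,r5:Add1
  c8: CDB Add2=0  regs: r0:4,r1:1,r2:1,r3:0,r4:Mul2,r5:Add1
  c9: CDB Mul2=24  regs: r0:4,r1:1,r2:1,r3:0,r4:24,r5:Add1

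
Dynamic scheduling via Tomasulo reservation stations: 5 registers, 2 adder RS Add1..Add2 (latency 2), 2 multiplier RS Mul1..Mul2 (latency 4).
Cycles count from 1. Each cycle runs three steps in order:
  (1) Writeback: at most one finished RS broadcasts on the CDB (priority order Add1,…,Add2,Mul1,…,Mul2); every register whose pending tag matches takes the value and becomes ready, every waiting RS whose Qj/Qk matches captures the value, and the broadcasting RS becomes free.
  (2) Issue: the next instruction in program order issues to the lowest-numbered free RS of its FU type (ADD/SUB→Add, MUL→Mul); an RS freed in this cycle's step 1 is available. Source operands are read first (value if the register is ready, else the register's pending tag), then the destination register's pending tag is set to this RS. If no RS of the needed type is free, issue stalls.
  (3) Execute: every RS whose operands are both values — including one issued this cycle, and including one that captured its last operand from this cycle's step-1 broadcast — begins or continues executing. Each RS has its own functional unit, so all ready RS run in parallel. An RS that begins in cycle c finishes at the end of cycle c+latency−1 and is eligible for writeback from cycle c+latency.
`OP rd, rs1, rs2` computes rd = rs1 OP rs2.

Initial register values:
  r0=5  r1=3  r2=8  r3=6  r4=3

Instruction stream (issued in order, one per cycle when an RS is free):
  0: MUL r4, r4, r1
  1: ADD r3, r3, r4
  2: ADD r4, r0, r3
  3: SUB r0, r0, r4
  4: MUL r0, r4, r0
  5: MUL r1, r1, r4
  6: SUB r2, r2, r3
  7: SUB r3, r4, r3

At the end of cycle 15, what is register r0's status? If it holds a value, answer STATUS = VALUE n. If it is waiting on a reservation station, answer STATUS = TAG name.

c1: issue MUL r4<-Mul1 | r0:5,r1:3,r2:8,r3:6,r4:Mul1
c2: issue ADD r3<-Add1 | r0:5,r1:3,r2:8,r3:Add1,r4:Mul1
c3: issue ADD r4<-Add2 | r0:5,r1:3,r2:8,r3:Add1,r4:Add2
c4: stall | r0:5,r1:3,r2:8,r3:Add1,r4:Add2
c5: CDB Mul1=9; stall | r0:5,r1:3,r2:8,r3:Add1,r4:Add2
c6: stall | r0:5,r1:3,r2:8,r3:Add1,r4:Add2
c7: CDB Add1=15; issue SUB r0<-Add1 | r0:Add1,r1:3,r2:8,r3:15,r4:Add2
c8: issue MUL r0<-Mul1 | r0:Mul1,r1:3,r2:8,r3:15,r4:Add2
c9: CDB Add2=20; issue MUL r1<-Mul2 | r0:Mul1,r1:Mul2,r2:8,r3:15,r4:20
c10: issue SUB r2<-Add2 | r0:Mul1,r1:Mul2,r2:Add2,r3:15,r4:20
c11: CDB Add1=-15; issue SUB r3<-Add1 | r0:Mul1,r1:Mul2,r2:Add2,r3:Add1,r4:20
c12: CDB Add2=-7 | r0:Mul1,r1:Mul2,r2:-7,r3:Add1,r4:20
c13: CDB Add1=5 | r0:Mul1,r1:Mul2,r2:-7,r3:5,r4:20
c14: CDB Mul2=60 | r0:Mul1,r1:60,r2:-7,r3:5,r4:20
c15: CDB Mul1=-300 | r0:-300,r1:60,r2:-7,r3:5,r4:20

STATUS = VALUE -300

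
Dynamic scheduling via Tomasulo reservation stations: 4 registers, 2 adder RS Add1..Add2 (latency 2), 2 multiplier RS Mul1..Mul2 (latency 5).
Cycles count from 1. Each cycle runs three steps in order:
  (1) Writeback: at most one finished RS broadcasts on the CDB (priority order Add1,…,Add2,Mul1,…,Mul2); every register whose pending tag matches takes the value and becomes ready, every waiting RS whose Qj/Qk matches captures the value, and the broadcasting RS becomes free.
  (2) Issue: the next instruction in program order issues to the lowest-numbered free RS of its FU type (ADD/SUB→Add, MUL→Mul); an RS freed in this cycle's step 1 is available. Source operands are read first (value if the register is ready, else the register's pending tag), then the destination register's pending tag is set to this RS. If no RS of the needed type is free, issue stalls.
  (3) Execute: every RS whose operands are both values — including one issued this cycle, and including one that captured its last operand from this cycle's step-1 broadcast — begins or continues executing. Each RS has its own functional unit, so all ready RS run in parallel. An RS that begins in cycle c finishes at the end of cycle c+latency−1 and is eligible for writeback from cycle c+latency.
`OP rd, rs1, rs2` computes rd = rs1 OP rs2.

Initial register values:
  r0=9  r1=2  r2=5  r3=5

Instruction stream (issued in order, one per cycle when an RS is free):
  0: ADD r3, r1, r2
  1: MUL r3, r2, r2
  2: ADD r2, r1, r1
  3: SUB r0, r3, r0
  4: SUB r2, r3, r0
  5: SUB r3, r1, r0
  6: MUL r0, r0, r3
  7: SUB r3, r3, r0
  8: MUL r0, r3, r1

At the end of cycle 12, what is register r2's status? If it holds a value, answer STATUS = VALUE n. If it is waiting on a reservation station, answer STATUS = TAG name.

STATUS = VALUE 9

  c1: issue ADD r3<-Add1  regs: r0:9,r1:2,r2:5,r3:Add1
  c2: issue MUL r3<-Mul1  regs: r0:9,r1:2,r2:5,r3:Mul1
  c3: CDB Add1=7; issue ADD r2<-Add1  regs: r0:9,r1:2,r2:Add1,r3:Mul1
  c4: issue SUB r0<-Add2  regs: r0:Add2,r1:2,r2:Add1,r3:Mul1
  c5: CDB Add1=4; issue SUB r2<-Add1  regs: r0:Add2,r1:2,r2:Add1,r3:Mul1
  c6: stall  regs: r0:Add2,r1:2,r2:Add1,r3:Mul1
  c7: CDB Mul1=25; stall  regs: r0:Add2,r1:2,r2:Add1,r3:25
  c8: stall  regs: r0:Add2,r1:2,r2:Add1,r3:25
  c9: CDB Add2=16; issue SUB r3<-Add2  regs: r0:16,r1:2,r2:Add1,r3:Add2
  c10: issue MUL r0<-Mul1  regs: r0:Mul1,r1:2,r2:Add1,r3:Add2
  c11: CDB Add1=9; issue SUB r3<-Add1  regs: r0:Mul1,r1:2,r2:9,r3:Add1
  c12: CDB Add2=-14; issue MUL r0<-Mul2  regs: r0:Mul2,r1:2,r2:9,r3:Add1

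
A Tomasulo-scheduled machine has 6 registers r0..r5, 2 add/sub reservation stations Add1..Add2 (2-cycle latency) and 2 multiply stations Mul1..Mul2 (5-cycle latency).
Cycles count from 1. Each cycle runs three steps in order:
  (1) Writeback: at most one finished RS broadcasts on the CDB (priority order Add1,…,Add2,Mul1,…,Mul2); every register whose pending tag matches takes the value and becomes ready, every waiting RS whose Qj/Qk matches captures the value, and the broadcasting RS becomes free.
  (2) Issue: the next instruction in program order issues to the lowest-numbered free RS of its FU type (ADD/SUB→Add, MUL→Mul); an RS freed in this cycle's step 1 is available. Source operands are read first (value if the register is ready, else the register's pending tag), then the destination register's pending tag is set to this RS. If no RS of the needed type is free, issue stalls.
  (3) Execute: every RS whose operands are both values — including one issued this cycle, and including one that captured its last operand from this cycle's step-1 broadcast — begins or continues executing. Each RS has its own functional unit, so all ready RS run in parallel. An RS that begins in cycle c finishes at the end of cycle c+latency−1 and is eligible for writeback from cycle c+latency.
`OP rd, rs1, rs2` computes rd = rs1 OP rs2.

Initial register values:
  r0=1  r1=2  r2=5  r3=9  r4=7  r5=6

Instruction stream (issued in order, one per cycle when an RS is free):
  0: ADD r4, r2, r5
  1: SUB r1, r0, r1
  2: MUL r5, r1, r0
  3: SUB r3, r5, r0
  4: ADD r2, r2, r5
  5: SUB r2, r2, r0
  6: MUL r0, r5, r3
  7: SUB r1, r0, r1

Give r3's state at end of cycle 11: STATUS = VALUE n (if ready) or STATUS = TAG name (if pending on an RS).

cycle 1: issue ADD r4<-Add1 // r0:1,r1:2,r2:5,r3:9,r4:Add1,r5:6
cycle 2: issue SUB r1<-Add2 // r0:1,r1:Add2,r2:5,r3:9,r4:Add1,r5:6
cycle 3: CDB Add1=11; issue MUL r5<-Mul1 // r0:1,r1:Add2,r2:5,r3:9,r4:11,r5:Mul1
cycle 4: CDB Add2=-1; issue SUB r3<-Add1 // r0:1,r1:-1,r2:5,r3:Add1,r4:11,r5:Mul1
cycle 5: issue ADD r2<-Add2 // r0:1,r1:-1,r2:Add2,r3:Add1,r4:11,r5:Mul1
cycle 6: stall // r0:1,r1:-1,r2:Add2,r3:Add1,r4:11,r5:Mul1
cycle 7: stall // r0:1,r1:-1,r2:Add2,r3:Add1,r4:11,r5:Mul1
cycle 8: stall // r0:1,r1:-1,r2:Add2,r3:Add1,r4:11,r5:Mul1
cycle 9: CDB Mul1=-1; stall // r0:1,r1:-1,r2:Add2,r3:Add1,r4:11,r5:-1
cycle 10: stall // r0:1,r1:-1,r2:Add2,r3:Add1,r4:11,r5:-1
cycle 11: CDB Add1=-2; issue SUB r2<-Add1 // r0:1,r1:-1,r2:Add1,r3:-2,r4:11,r5:-1

STATUS = VALUE -2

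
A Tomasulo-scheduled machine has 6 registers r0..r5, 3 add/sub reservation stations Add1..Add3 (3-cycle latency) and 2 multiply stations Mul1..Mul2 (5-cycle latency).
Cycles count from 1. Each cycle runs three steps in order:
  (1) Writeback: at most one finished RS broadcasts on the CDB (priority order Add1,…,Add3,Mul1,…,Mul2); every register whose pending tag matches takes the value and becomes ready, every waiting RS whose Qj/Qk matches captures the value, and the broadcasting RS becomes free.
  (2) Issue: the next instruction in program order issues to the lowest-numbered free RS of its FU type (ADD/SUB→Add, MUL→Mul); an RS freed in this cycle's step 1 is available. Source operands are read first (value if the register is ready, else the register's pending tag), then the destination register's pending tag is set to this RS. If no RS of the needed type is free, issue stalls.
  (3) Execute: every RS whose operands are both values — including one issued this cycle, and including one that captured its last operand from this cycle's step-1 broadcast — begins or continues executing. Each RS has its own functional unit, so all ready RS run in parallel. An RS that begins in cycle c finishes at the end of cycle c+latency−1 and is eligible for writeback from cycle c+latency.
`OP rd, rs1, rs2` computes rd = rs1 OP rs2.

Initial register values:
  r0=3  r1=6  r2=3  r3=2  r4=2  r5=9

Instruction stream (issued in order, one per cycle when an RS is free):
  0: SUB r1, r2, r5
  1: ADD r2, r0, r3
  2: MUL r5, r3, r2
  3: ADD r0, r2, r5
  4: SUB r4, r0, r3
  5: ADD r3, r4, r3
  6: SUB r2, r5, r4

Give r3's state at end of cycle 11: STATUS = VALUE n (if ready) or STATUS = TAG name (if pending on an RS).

STATUS = TAG Add3

  c1: issue SUB r1<-Add1  regs: r0:3,r1:Add1,r2:3,r3:2,r4:2,r5:9
  c2: issue ADD r2<-Add2  regs: r0:3,r1:Add1,r2:Add2,r3:2,r4:2,r5:9
  c3: issue MUL r5<-Mul1  regs: r0:3,r1:Add1,r2:Add2,r3:2,r4:2,r5:Mul1
  c4: CDB Add1=-6; issue ADD r0<-Add1  regs: r0:Add1,r1:-6,r2:Add2,r3:2,r4:2,r5:Mul1
  c5: CDB Add2=5; issue SUB r4<-Add2  regs: r0:Add1,r1:-6,r2:5,r3:2,r4:Add2,r5:Mul1
  c6: issue ADD r3<-Add3  regs: r0:Add1,r1:-6,r2:5,r3:Add3,r4:Add2,r5:Mul1
  c7: stall  regs: r0:Add1,r1:-6,r2:5,r3:Add3,r4:Add2,r5:Mul1
  c8: stall  regs: r0:Add1,r1:-6,r2:5,r3:Add3,r4:Add2,r5:Mul1
  c9: stall  regs: r0:Add1,r1:-6,r2:5,r3:Add3,r4:Add2,r5:Mul1
  c10: CDB Mul1=10; stall  regs: r0:Add1,r1:-6,r2:5,r3:Add3,r4:Add2,r5:10
  c11: stall  regs: r0:Add1,r1:-6,r2:5,r3:Add3,r4:Add2,r5:10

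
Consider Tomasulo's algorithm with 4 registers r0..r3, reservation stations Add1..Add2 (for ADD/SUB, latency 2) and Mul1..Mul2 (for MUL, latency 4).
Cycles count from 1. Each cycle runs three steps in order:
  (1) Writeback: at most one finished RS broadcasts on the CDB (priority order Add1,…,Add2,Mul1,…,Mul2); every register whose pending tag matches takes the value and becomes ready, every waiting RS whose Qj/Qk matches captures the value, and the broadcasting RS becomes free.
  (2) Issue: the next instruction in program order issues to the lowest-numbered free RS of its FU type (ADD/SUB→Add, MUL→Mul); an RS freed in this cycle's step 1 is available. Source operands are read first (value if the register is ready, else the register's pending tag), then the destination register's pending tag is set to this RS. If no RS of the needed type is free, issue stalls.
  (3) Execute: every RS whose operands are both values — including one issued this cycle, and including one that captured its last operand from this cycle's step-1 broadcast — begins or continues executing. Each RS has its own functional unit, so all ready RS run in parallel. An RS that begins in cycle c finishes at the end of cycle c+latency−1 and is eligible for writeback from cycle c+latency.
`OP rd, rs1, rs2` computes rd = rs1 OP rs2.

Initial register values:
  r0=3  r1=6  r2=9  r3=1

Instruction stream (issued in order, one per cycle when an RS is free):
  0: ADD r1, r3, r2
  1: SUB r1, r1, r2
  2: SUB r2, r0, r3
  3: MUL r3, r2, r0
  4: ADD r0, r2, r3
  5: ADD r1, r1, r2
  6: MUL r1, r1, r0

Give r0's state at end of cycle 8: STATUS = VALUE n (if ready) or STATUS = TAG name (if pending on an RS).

c1: issue ADD r1<-Add1 | r0:3,r1:Add1,r2:9,r3:1
c2: issue SUB r1<-Add2 | r0:3,r1:Add2,r2:9,r3:1
c3: CDB Add1=10; issue SUB r2<-Add1 | r0:3,r1:Add2,r2:Add1,r3:1
c4: issue MUL r3<-Mul1 | r0:3,r1:Add2,r2:Add1,r3:Mul1
c5: CDB Add1=2; issue ADD r0<-Add1 | r0:Add1,r1:Add2,r2:2,r3:Mul1
c6: CDB Add2=1; issue ADD r1<-Add2 | r0:Add1,r1:Add2,r2:2,r3:Mul1
c7: issue MUL r1<-Mul2 | r0:Add1,r1:Mul2,r2:2,r3:Mul1
c8: CDB Add2=3 | r0:Add1,r1:Mul2,r2:2,r3:Mul1

STATUS = TAG Add1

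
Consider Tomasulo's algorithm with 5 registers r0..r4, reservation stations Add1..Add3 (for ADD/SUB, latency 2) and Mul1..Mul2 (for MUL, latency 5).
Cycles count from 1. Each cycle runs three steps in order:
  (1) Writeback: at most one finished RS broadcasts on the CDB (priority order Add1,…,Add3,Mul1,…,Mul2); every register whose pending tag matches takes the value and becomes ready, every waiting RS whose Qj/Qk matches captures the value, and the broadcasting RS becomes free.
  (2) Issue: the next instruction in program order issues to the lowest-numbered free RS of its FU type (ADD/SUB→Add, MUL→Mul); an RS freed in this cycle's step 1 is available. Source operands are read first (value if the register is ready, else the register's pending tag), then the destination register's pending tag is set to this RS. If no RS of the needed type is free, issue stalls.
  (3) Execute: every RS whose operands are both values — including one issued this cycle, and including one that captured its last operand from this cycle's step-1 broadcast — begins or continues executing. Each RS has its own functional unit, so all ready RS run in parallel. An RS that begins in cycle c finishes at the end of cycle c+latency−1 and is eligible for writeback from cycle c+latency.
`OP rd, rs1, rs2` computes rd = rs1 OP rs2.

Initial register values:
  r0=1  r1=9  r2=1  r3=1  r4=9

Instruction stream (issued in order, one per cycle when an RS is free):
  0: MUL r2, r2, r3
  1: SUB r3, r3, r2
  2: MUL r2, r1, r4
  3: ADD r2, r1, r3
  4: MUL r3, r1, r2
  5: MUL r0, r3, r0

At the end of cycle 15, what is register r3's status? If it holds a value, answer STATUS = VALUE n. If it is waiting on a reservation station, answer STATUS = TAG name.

cycle 1: issue MUL r2<-Mul1 // r0:1,r1:9,r2:Mul1,r3:1,r4:9
cycle 2: issue SUB r3<-Add1 // r0:1,r1:9,r2:Mul1,r3:Add1,r4:9
cycle 3: issue MUL r2<-Mul2 // r0:1,r1:9,r2:Mul2,r3:Add1,r4:9
cycle 4: issue ADD r2<-Add2 // r0:1,r1:9,r2:Add2,r3:Add1,r4:9
cycle 5: stall // r0:1,r1:9,r2:Add2,r3:Add1,r4:9
cycle 6: CDB Mul1=1; issue MUL r3<-Mul1 // r0:1,r1:9,r2:Add2,r3:Mul1,r4:9
cycle 7: stall // r0:1,r1:9,r2:Add2,r3:Mul1,r4:9
cycle 8: CDB Add1=0; stall // r0:1,r1:9,r2:Add2,r3:Mul1,r4:9
cycle 9: CDB Mul2=81; issue MUL r0<-Mul2 // r0:Mul2,r1:9,r2:Add2,r3:Mul1,r4:9
cycle 10: CDB Add2=9 // r0:Mul2,r1:9,r2:9,r3:Mul1,r4:9
cycle 11: - // r0:Mul2,r1:9,r2:9,r3:Mul1,r4:9
cycle 12: - // r0:Mul2,r1:9,r2:9,r3:Mul1,r4:9
cycle 13: - // r0:Mul2,r1:9,r2:9,r3:Mul1,r4:9
cycle 14: - // r0:Mul2,r1:9,r2:9,r3:Mul1,r4:9
cycle 15: CDB Mul1=81 // r0:Mul2,r1:9,r2:9,r3:81,r4:9

STATUS = VALUE 81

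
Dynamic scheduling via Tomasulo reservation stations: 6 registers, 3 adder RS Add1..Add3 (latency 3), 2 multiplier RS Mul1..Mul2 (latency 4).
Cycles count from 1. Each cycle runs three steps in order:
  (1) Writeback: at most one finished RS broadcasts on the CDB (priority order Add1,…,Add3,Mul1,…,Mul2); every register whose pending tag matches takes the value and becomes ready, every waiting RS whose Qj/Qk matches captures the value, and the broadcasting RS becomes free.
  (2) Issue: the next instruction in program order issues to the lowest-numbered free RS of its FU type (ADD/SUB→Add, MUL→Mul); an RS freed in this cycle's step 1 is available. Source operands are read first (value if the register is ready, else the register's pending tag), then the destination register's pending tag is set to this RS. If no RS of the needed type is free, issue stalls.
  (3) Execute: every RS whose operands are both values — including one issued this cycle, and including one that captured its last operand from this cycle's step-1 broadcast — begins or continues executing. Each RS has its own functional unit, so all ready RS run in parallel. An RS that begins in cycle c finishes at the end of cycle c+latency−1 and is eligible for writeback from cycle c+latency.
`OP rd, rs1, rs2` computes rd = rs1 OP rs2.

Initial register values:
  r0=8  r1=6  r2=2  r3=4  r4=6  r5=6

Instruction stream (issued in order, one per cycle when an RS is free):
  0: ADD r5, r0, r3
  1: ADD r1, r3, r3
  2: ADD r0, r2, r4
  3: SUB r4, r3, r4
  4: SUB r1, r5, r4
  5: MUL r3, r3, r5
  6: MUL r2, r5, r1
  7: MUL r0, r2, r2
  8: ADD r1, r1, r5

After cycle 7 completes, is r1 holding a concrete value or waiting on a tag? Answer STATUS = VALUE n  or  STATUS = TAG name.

  c1: issue ADD r5<-Add1  regs: r0:8,r1:6,r2:2,r3:4,r4:6,r5:Add1
  c2: issue ADD r1<-Add2  regs: r0:8,r1:Add2,r2:2,r3:4,r4:6,r5:Add1
  c3: issue ADD r0<-Add3  regs: r0:Add3,r1:Add2,r2:2,r3:4,r4:6,r5:Add1
  c4: CDB Add1=12; issue SUB r4<-Add1  regs: r0:Add3,r1:Add2,r2:2,r3:4,r4:Add1,r5:12
  c5: CDB Add2=8; issue SUB r1<-Add2  regs: r0:Add3,r1:Add2,r2:2,r3:4,r4:Add1,r5:12
  c6: CDB Add3=8; issue MUL r3<-Mul1  regs: r0:8,r1:Add2,r2:2,r3:Mul1,r4:Add1,r5:12
  c7: CDB Add1=-2; issue MUL r2<-Mul2  regs: r0:8,r1:Add2,r2:Mul2,r3:Mul1,r4:-2,r5:12

STATUS = TAG Add2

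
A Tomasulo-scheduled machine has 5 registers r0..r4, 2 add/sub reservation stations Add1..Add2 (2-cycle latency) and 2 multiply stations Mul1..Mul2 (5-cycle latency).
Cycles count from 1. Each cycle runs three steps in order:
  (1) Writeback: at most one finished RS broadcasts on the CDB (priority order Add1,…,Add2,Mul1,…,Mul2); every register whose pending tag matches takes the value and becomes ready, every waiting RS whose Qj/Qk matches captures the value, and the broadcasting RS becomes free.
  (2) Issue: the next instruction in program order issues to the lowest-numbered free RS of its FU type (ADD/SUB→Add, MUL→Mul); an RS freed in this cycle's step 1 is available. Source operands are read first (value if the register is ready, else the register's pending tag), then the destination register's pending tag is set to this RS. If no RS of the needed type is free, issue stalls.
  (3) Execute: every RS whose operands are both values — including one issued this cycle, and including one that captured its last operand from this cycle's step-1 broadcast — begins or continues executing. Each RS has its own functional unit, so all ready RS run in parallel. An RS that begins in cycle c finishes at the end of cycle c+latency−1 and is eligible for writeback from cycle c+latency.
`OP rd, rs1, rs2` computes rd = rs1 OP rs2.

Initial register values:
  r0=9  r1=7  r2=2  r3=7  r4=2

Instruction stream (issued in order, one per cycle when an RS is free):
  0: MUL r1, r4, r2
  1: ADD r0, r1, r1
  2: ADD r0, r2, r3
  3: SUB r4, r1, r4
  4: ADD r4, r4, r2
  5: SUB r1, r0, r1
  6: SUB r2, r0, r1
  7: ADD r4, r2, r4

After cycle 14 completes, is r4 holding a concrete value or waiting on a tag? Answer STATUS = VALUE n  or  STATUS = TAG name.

STATUS = TAG Add2

cycle 1: issue MUL r1<-Mul1 // r0:9,r1:Mul1,r2:2,r3:7,r4:2
cycle 2: issue ADD r0<-Add1 // r0:Add1,r1:Mul1,r2:2,r3:7,r4:2
cycle 3: issue ADD r0<-Add2 // r0:Add2,r1:Mul1,r2:2,r3:7,r4:2
cycle 4: stall // r0:Add2,r1:Mul1,r2:2,r3:7,r4:2
cycle 5: CDB Add2=9; issue SUB r4<-Add2 // r0:9,r1:Mul1,r2:2,r3:7,r4:Add2
cycle 6: CDB Mul1=4; stall // r0:9,r1:4,r2:2,r3:7,r4:Add2
cycle 7: stall // r0:9,r1:4,r2:2,r3:7,r4:Add2
cycle 8: CDB Add1=8; issue ADD r4<-Add1 // r0:9,r1:4,r2:2,r3:7,r4:Add1
cycle 9: CDB Add2=2; issue SUB r1<-Add2 // r0:9,r1:Add2,r2:2,r3:7,r4:Add1
cycle 10: stall // r0:9,r1:Add2,r2:2,r3:7,r4:Add1
cycle 11: CDB Add1=4; issue SUB r2<-Add1 // r0:9,r1:Add2,r2:Add1,r3:7,r4:4
cycle 12: CDB Add2=5; issue ADD r4<-Add2 // r0:9,r1:5,r2:Add1,r3:7,r4:Add2
cycle 13: - // r0:9,r1:5,r2:Add1,r3:7,r4:Add2
cycle 14: CDB Add1=4 // r0:9,r1:5,r2:4,r3:7,r4:Add2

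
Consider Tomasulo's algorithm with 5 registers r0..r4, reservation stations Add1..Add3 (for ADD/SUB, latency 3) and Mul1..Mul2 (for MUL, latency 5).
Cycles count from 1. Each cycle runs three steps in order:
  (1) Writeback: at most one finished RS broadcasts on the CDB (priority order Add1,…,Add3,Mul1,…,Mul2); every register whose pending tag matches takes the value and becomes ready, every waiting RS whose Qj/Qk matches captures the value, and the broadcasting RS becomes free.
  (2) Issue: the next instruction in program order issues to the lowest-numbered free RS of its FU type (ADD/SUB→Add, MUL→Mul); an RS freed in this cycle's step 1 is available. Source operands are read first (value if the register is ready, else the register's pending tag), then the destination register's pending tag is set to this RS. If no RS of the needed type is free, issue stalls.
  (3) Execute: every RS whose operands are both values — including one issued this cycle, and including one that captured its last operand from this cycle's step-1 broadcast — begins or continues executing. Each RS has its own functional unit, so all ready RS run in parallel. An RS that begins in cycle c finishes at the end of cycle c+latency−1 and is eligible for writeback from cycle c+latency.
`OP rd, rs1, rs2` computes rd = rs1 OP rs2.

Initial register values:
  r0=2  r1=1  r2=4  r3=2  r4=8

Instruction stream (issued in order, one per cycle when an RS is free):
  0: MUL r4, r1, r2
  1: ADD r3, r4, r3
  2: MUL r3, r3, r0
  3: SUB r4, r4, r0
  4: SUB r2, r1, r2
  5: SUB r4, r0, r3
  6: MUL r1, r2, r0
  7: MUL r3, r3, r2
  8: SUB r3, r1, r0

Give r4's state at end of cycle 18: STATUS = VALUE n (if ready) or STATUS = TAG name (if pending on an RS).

cycle 1: issue MUL r4<-Mul1 // r0:2,r1:1,r2:4,r3:2,r4:Mul1
cycle 2: issue ADD r3<-Add1 // r0:2,r1:1,r2:4,r3:Add1,r4:Mul1
cycle 3: issue MUL r3<-Mul2 // r0:2,r1:1,r2:4,r3:Mul2,r4:Mul1
cycle 4: issue SUB r4<-Add2 // r0:2,r1:1,r2:4,r3:Mul2,r4:Add2
cycle 5: issue SUB r2<-Add3 // r0:2,r1:1,r2:Add3,r3:Mul2,r4:Add2
cycle 6: CDB Mul1=4; stall // r0:2,r1:1,r2:Add3,r3:Mul2,r4:Add2
cycle 7: stall // r0:2,r1:1,r2:Add3,r3:Mul2,r4:Add2
cycle 8: CDB Add3=-3; issue SUB r4<-Add3 // r0:2,r1:1,r2:-3,r3:Mul2,r4:Add3
cycle 9: CDB Add1=6; issue MUL r1<-Mul1 // r0:2,r1:Mul1,r2:-3,r3:Mul2,r4:Add3
cycle 10: CDB Add2=2; stall // r0:2,r1:Mul1,r2:-3,r3:Mul2,r4:Add3
cycle 11: stall // r0:2,r1:Mul1,r2:-3,r3:Mul2,r4:Add3
cycle 12: stall // r0:2,r1:Mul1,r2:-3,r3:Mul2,r4:Add3
cycle 13: stall // r0:2,r1:Mul1,r2:-3,r3:Mul2,r4:Add3
cycle 14: CDB Mul1=-6; issue MUL r3<-Mul1 // r0:2,r1:-6,r2:-3,r3:Mul1,r4:Add3
cycle 15: CDB Mul2=12; issue SUB r3<-Add1 // r0:2,r1:-6,r2:-3,r3:Add1,r4:Add3
cycle 16: - // r0:2,r1:-6,r2:-3,r3:Add1,r4:Add3
cycle 17: - // r0:2,r1:-6,r2:-3,r3:Add1,r4:Add3
cycle 18: CDB Add1=-8 // r0:2,r1:-6,r2:-3,r3:-8,r4:Add3

STATUS = TAG Add3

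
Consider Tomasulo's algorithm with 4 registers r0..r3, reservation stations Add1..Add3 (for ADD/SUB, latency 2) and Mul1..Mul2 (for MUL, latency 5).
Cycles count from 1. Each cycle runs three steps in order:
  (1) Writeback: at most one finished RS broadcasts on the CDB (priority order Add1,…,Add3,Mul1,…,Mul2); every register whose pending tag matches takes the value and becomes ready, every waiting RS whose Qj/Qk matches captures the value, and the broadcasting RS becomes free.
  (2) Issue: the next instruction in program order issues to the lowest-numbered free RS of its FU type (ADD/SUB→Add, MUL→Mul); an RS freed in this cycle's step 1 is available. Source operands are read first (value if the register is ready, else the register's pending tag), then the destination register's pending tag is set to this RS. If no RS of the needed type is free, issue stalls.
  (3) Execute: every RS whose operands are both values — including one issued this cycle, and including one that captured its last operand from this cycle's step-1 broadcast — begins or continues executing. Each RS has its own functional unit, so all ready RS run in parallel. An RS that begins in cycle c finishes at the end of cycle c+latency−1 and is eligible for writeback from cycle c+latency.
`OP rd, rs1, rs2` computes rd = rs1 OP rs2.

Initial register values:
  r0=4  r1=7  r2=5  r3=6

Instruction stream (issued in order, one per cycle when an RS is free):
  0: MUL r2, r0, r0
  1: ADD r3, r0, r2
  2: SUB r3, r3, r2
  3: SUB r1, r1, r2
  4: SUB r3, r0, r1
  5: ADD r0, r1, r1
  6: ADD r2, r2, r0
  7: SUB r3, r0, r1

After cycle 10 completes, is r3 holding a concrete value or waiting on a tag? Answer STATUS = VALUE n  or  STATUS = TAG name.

cycle 1: issue MUL r2<-Mul1 // r0:4,r1:7,r2:Mul1,r3:6
cycle 2: issue ADD r3<-Add1 // r0:4,r1:7,r2:Mul1,r3:Add1
cycle 3: issue SUB r3<-Add2 // r0:4,r1:7,r2:Mul1,r3:Add2
cycle 4: issue SUB r1<-Add3 // r0:4,r1:Add3,r2:Mul1,r3:Add2
cycle 5: stall // r0:4,r1:Add3,r2:Mul1,r3:Add2
cycle 6: CDB Mul1=16; stall // r0:4,r1:Add3,r2:16,r3:Add2
cycle 7: stall // r0:4,r1:Add3,r2:16,r3:Add2
cycle 8: CDB Add1=20; issue SUB r3<-Add1 // r0:4,r1:Add3,r2:16,r3:Add1
cycle 9: CDB Add3=-9; issue ADD r0<-Add3 // r0:Add3,r1:-9,r2:16,r3:Add1
cycle 10: CDB Add2=4; issue ADD r2<-Add2 // r0:Add3,r1:-9,r2:Add2,r3:Add1

STATUS = TAG Add1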